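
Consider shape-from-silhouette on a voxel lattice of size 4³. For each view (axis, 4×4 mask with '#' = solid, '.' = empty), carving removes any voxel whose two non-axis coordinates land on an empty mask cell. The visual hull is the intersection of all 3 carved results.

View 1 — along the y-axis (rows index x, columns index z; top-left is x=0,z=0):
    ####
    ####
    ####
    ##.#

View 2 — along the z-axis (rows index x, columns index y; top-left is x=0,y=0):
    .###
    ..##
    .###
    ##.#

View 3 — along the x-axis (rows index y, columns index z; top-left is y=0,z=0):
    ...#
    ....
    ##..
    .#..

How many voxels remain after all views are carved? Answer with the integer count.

remaining voxels: 11

before carving: 64 voxels (4×4×4)
carve view 1 (along y, XZ-mask fill 15/16): 60 voxels remain
carve view 2 (along z, XY-mask fill 11/16): 41 voxels remain
carve view 3 (along x, YZ-mask fill 4/16): 11 voxels remain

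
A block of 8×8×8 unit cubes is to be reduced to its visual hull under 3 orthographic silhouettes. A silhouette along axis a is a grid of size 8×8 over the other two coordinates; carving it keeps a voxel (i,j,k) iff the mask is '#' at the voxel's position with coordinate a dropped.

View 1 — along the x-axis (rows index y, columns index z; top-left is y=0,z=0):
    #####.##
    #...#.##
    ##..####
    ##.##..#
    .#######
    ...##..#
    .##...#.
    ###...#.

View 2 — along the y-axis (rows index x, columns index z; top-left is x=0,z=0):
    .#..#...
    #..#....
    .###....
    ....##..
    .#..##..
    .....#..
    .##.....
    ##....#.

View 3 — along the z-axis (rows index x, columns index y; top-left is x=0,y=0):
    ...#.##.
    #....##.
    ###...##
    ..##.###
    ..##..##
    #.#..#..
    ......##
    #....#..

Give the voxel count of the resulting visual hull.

full grid |V| = 512
after view 1 [x-axis, 39 of 64 cells solid] → remaining = 312
after view 2 [y-axis, 18 of 64 cells solid] → remaining = 86
after view 3 [z-axis, 27 of 64 cells solid] → remaining = 34

|visual hull| = 34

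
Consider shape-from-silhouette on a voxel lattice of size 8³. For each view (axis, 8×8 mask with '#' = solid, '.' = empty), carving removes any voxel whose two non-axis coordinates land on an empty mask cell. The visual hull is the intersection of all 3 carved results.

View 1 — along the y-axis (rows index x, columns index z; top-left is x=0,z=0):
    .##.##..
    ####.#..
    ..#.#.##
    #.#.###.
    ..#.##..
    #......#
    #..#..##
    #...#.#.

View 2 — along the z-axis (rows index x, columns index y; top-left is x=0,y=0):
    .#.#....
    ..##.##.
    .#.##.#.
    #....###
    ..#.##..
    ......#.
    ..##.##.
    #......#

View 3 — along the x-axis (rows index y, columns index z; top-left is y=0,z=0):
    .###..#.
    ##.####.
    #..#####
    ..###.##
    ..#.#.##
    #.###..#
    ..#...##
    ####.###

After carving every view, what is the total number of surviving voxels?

start: 8×8×8 = 512 voxels
[1] y-view keeps 30 columns → grid now 240
[2] z-view keeps 24 columns → grid now 97
[3] x-view keeps 40 columns → grid now 60

voxel count = 60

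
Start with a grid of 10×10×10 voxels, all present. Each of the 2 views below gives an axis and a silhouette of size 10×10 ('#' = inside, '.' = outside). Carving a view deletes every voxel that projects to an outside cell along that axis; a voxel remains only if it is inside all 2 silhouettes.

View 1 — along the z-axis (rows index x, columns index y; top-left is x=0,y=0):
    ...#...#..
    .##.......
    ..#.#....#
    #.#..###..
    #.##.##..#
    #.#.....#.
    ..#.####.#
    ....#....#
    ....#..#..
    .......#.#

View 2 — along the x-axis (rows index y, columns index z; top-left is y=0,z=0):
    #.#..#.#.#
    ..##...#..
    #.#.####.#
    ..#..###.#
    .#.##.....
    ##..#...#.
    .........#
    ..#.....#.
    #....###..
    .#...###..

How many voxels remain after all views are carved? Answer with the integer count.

voxel count = 131

before carving: 1000 voxels (10×10×10)
  1. axis=2 (XY plane), |mask|=33  ⇒  voxels=330
  2. axis=0 (YZ plane), |mask|=38  ⇒  voxels=131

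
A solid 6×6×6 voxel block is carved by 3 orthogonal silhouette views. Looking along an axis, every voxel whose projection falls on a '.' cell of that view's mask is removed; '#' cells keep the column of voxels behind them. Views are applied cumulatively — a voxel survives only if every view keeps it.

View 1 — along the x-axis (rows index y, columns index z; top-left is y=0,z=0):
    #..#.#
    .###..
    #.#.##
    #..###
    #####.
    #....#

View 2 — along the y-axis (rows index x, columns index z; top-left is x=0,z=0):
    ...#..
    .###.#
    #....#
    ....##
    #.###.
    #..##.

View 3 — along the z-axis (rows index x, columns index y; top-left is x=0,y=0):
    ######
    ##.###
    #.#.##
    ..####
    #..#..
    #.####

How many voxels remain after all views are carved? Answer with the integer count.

before carving: 216 voxels (6×6×6)
V1 x: intersect with YZ mask (21 set) -- 126 left
V2 y: intersect with XZ mask (16 set) -- 60 left
V3 z: intersect with XY mask (26 set) -- 44 left

44 voxels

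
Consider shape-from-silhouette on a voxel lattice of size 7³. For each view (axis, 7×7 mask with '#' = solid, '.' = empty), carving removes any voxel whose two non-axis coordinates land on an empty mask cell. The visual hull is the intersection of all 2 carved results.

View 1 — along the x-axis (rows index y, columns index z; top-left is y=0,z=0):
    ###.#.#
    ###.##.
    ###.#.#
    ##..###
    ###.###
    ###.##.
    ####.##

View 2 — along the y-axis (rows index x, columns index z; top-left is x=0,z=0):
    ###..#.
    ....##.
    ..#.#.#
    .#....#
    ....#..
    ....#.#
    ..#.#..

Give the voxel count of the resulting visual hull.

|visual hull| = 94

start: 7×7×7 = 343 voxels
carve view 1 (along x, YZ-mask fill 37/49): 259 voxels remain
carve view 2 (along y, XZ-mask fill 16/49): 94 voxels remain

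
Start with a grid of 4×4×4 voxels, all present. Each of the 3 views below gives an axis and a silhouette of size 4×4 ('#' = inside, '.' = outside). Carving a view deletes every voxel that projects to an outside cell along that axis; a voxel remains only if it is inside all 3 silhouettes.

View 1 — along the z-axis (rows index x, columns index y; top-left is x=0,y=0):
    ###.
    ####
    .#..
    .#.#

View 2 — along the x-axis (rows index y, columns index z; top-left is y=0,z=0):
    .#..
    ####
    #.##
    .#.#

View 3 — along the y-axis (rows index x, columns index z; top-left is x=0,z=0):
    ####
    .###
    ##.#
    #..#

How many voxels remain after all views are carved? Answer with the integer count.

22 voxels

full grid |V| = 64
carve view 1 (along z, XY-mask fill 10/16): 40 voxels remain
carve view 2 (along x, YZ-mask fill 10/16): 28 voxels remain
carve view 3 (along y, XZ-mask fill 12/16): 22 voxels remain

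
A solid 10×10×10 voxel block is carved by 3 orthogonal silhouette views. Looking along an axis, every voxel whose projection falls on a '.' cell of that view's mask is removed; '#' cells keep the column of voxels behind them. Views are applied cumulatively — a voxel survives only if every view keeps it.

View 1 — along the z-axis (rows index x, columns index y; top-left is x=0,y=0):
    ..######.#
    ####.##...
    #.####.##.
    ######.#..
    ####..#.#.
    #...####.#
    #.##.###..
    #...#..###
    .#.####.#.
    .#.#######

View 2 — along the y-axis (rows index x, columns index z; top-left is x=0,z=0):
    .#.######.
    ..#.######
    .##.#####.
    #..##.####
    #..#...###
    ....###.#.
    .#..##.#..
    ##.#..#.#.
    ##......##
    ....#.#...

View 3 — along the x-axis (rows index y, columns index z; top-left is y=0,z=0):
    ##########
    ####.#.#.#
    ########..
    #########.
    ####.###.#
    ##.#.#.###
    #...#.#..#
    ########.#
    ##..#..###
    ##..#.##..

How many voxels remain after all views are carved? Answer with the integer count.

remaining voxels: 246

before carving: 1000 voxels (10×10×10)
[1] z-view keeps 64 columns → grid now 640
[2] y-view keeps 52 columns → grid now 332
[3] x-view keeps 73 columns → grid now 246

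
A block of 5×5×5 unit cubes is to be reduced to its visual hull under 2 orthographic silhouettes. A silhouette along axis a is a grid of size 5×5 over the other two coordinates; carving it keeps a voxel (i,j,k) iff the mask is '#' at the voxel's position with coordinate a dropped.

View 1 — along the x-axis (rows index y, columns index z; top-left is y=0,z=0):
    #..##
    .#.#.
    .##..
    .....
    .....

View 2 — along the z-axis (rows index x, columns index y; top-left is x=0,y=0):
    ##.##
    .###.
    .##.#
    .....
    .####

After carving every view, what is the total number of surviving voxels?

remaining voxels: 17

before carving: 125 voxels (5×5×5)
[1] x-view keeps 7 columns → grid now 35
[2] z-view keeps 14 columns → grid now 17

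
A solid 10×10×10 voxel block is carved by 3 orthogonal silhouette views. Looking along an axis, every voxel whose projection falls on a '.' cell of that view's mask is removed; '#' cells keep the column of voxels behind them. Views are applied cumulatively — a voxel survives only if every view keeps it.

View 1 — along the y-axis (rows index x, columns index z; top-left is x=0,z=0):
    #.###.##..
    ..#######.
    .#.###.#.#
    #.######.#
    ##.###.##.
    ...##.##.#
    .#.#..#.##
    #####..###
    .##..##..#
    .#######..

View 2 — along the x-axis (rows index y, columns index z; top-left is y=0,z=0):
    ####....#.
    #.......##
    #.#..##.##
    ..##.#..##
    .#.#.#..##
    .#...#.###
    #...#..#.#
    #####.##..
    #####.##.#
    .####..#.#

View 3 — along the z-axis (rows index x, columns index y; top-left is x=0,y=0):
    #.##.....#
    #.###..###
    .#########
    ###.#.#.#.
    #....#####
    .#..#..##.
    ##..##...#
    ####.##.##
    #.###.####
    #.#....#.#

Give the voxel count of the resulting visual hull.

224 voxels

full grid |V| = 1000
carve view 1 (along y, XZ-mask fill 64/100): 640 voxels remain
carve view 2 (along x, YZ-mask fill 54/100): 339 voxels remain
carve view 3 (along z, XY-mask fill 61/100): 224 voxels remain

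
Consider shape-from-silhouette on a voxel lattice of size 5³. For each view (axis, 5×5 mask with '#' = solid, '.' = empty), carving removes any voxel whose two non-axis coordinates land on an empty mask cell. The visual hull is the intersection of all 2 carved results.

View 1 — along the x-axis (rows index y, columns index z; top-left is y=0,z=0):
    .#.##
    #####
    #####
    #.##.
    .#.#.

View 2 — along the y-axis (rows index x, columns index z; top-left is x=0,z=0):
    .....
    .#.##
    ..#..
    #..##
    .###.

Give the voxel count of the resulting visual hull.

|visual hull| = 38

initial block: 5^3 = 125
carve view 1 (along x, YZ-mask fill 18/25): 90 voxels remain
carve view 2 (along y, XZ-mask fill 10/25): 38 voxels remain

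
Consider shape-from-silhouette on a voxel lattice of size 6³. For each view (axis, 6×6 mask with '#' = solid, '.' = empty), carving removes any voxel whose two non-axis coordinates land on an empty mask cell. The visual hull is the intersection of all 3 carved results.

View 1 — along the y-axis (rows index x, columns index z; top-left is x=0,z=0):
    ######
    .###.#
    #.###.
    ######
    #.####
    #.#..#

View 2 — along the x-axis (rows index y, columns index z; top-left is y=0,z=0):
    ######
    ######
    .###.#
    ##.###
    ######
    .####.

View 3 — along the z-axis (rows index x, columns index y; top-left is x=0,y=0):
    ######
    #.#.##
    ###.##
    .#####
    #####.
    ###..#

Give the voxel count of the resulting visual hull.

before carving: 216 voxels (6×6×6)
[1] y-view keeps 28 columns → grid now 168
[2] x-view keeps 31 columns → grid now 143
[3] z-view keeps 29 columns → grid now 119

remaining voxels: 119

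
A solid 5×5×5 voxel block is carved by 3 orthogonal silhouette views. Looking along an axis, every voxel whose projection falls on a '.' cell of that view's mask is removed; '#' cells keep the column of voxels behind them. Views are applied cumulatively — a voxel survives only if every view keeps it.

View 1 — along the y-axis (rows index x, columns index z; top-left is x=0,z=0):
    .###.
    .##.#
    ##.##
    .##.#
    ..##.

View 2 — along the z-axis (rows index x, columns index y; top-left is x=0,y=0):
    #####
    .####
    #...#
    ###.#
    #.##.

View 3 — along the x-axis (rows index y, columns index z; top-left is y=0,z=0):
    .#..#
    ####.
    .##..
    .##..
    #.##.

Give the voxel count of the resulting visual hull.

30 voxels

initial block: 5^3 = 125
step 1: project along y, AND mask (15/25) → |grid| = 75
step 2: project along z, AND mask (18/25) → |grid| = 53
step 3: project along x, AND mask (13/25) → |grid| = 30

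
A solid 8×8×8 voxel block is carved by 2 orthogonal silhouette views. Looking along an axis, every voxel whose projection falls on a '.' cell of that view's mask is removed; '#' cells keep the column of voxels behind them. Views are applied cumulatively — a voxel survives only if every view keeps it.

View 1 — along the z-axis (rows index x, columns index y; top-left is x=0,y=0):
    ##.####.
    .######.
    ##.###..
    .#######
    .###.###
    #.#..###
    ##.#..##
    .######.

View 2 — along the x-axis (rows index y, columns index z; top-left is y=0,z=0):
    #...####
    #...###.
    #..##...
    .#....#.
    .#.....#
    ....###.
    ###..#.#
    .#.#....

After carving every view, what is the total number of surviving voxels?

full grid |V| = 512
carve view 1 (along z, XY-mask fill 46/64): 368 voxels remain
carve view 2 (along x, YZ-mask fill 26/64): 151 voxels remain

|visual hull| = 151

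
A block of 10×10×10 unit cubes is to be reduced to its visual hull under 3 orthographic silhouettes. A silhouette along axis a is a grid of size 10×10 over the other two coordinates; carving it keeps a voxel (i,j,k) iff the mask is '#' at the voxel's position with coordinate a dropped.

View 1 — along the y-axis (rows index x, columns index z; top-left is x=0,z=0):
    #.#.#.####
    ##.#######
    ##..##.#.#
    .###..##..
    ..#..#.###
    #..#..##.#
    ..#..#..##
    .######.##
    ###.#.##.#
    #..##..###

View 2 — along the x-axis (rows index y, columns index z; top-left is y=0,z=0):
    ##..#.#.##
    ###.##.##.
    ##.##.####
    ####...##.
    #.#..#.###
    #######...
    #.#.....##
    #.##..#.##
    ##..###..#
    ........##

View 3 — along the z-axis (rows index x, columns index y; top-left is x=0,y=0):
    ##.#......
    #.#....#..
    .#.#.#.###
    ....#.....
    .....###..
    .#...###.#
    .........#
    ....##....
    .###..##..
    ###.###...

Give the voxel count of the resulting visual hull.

remaining voxels: 133

start: 10×10×10 = 1000 voxels
V1 y: intersect with XZ mask (62 set) -- 620 left
V2 x: intersect with YZ mask (58 set) -- 363 left
V3 z: intersect with XY mask (35 set) -- 133 left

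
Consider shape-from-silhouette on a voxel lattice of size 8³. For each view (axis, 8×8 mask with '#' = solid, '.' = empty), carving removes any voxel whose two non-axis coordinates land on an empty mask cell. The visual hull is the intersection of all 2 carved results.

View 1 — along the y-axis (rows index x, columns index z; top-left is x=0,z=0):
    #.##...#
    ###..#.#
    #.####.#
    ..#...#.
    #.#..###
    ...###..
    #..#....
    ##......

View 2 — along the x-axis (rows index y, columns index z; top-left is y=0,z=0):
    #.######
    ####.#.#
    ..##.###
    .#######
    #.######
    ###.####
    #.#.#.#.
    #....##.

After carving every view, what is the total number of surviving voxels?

before carving: 512 voxels (8×8×8)
  1. axis=1 (XZ plane), |mask|=29  ⇒  voxels=232
  2. axis=0 (YZ plane), |mask|=46  ⇒  voxels=173

remaining voxels: 173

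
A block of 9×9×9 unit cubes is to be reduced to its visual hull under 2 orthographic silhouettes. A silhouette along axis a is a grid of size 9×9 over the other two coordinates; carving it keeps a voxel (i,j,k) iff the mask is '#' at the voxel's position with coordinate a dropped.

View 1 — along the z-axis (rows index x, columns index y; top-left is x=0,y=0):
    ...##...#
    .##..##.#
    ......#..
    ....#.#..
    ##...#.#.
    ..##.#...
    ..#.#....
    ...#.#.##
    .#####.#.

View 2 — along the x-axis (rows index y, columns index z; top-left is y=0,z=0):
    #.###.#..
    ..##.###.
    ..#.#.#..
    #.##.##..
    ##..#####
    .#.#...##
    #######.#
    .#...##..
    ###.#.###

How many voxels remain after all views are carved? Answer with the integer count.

start: 9×9×9 = 729 voxels
carve view 1 (along z, XY-mask fill 30/81): 270 voxels remain
carve view 2 (along x, YZ-mask fill 47/81): 154 voxels remain

voxel count = 154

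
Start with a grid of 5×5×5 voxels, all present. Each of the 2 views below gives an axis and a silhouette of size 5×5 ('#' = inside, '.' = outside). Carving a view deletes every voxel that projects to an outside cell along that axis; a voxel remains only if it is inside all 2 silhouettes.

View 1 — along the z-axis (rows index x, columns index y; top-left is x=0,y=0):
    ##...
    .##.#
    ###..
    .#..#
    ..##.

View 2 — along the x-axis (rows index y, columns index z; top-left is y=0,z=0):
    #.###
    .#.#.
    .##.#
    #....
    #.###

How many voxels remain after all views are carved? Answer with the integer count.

before carving: 125 voxels (5×5×5)
  1. axis=2 (XY plane), |mask|=12  ⇒  voxels=60
  2. axis=0 (YZ plane), |mask|=14  ⇒  voxels=34

|visual hull| = 34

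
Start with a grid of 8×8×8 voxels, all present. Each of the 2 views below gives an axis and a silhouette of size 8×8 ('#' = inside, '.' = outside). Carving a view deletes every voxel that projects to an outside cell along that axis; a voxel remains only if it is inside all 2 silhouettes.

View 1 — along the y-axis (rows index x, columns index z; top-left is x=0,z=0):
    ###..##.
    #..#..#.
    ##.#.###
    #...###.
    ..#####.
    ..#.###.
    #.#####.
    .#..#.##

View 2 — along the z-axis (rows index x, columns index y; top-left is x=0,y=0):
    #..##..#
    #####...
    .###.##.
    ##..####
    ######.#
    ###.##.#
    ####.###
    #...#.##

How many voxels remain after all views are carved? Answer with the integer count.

voxel count = 206

full grid |V| = 512
[1] y-view keeps 37 columns → grid now 296
[2] z-view keeps 44 columns → grid now 206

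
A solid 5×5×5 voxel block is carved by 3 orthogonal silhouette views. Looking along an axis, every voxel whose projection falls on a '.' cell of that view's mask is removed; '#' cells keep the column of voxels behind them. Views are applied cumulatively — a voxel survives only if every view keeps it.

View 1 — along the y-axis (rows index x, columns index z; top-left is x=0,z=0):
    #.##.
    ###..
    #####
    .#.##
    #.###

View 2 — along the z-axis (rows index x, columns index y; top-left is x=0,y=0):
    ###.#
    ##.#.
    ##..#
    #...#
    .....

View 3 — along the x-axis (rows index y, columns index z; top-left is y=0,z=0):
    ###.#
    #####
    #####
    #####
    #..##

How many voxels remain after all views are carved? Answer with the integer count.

before carving: 125 voxels (5×5×5)
V1 y: intersect with XZ mask (18 set) -- 90 left
V2 z: intersect with XY mask (12 set) -- 42 left
V3 x: intersect with YZ mask (22 set) -- 35 left

35 voxels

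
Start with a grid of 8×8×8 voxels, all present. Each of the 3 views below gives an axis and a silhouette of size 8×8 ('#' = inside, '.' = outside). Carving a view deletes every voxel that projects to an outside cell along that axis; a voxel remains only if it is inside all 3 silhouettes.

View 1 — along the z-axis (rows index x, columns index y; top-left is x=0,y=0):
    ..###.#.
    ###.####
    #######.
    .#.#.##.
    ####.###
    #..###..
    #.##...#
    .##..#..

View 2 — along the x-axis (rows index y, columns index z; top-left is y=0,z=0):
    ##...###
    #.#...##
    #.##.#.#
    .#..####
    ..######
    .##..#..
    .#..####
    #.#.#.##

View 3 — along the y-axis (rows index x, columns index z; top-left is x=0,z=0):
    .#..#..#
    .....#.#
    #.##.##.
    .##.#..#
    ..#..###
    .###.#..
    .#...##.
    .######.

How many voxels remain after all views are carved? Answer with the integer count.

start: 8×8×8 = 512 voxels
after view 1 [z-axis, 40 of 64 cells solid] → remaining = 320
after view 2 [x-axis, 38 of 64 cells solid] → remaining = 187
after view 3 [y-axis, 31 of 64 cells solid] → remaining = 96

96 voxels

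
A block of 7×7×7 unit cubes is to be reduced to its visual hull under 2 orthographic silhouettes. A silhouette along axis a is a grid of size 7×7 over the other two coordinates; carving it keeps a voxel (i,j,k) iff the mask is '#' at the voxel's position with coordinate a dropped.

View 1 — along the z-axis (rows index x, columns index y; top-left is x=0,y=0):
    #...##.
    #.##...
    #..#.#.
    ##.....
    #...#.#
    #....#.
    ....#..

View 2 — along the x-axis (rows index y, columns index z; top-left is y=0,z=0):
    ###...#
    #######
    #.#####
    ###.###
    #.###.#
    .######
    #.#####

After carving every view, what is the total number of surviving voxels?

initial block: 7^3 = 343
after view 1 [z-axis, 17 of 49 cells solid] → remaining = 119
after view 2 [x-axis, 40 of 49 cells solid] → remaining = 88

remaining voxels: 88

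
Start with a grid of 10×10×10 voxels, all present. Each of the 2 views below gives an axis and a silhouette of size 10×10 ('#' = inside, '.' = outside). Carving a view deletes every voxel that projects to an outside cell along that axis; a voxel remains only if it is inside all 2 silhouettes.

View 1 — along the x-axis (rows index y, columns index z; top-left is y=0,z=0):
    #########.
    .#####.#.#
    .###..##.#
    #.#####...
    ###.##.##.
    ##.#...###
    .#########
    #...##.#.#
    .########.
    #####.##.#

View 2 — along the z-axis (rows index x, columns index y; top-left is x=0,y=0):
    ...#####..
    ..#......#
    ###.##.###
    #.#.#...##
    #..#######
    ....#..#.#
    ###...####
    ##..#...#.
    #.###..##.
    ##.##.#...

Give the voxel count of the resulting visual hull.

start: 10×10×10 = 1000 voxels
after view 1 [x-axis, 71 of 100 cells solid] → remaining = 710
after view 2 [z-axis, 53 of 100 cells solid] → remaining = 381

voxel count = 381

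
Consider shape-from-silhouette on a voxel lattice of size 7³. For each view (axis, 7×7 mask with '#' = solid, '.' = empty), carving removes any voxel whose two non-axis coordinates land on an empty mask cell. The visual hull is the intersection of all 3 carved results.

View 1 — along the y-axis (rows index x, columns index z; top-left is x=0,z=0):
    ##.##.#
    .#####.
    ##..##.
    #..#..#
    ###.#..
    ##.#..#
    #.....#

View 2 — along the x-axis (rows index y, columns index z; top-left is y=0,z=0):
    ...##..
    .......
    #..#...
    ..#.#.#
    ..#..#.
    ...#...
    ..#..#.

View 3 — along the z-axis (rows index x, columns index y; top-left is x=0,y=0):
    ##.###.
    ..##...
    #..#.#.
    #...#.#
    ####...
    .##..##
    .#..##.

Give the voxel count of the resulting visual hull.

full grid |V| = 343
[1] y-view keeps 27 columns → grid now 189
[2] x-view keeps 12 columns → grid now 40
[3] z-view keeps 24 columns → grid now 18

remaining voxels: 18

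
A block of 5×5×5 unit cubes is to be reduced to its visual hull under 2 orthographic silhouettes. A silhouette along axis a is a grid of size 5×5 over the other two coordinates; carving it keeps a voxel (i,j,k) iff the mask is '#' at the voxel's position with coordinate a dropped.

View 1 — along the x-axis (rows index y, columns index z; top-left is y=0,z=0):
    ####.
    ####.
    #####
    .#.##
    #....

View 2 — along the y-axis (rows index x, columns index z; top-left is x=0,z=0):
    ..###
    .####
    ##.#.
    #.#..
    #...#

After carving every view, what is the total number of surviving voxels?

initial block: 5^3 = 125
carve view 1 (along x, YZ-mask fill 17/25): 85 voxels remain
carve view 2 (along y, XZ-mask fill 14/25): 47 voxels remain

voxel count = 47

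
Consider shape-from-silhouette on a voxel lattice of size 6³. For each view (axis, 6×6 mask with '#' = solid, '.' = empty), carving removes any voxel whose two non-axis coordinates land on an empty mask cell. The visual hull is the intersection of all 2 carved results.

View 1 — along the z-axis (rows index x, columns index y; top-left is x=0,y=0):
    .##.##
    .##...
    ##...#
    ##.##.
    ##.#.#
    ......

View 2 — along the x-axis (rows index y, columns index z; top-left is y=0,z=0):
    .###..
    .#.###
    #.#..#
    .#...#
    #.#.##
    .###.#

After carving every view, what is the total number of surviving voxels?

before carving: 216 voxels (6×6×6)
V1 z: intersect with XY mask (17 set) -- 102 left
V2 x: intersect with YZ mask (20 set) -- 59 left

59 voxels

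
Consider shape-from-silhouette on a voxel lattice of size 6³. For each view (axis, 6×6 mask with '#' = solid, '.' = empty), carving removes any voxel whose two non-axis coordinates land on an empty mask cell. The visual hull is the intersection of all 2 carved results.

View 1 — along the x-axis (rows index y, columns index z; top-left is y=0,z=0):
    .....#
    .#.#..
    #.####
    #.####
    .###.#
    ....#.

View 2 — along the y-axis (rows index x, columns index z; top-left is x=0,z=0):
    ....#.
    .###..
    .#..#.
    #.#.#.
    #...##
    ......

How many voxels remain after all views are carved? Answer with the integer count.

voxel count = 34

full grid |V| = 216
V1 x: intersect with YZ mask (18 set) -- 108 left
V2 y: intersect with XZ mask (12 set) -- 34 left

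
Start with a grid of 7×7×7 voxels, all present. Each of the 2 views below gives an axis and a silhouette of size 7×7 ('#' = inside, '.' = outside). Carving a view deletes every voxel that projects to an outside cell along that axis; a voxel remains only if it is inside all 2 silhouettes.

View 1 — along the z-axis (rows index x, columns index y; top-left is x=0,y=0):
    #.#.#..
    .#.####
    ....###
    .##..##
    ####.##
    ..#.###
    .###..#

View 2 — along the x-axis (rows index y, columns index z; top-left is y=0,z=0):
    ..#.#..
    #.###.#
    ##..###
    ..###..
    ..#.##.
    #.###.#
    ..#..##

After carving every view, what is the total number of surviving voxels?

before carving: 343 voxels (7×7×7)
carve view 1 (along z, XY-mask fill 29/49): 203 voxels remain
carve view 2 (along x, YZ-mask fill 26/49): 113 voxels remain

remaining voxels: 113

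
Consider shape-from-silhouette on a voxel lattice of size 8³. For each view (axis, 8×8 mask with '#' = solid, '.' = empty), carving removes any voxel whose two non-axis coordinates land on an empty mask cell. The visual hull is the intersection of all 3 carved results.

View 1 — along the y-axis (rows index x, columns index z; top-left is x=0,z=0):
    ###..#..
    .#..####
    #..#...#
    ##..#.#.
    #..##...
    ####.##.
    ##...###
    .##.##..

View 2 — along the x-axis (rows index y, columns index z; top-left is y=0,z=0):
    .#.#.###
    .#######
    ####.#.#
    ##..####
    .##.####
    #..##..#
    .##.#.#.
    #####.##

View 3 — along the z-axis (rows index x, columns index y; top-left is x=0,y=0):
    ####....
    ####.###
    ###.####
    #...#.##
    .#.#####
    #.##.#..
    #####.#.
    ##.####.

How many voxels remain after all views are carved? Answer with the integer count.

initial block: 8^3 = 512
[1] y-view keeps 34 columns → grid now 272
[2] x-view keeps 45 columns → grid now 190
[3] z-view keeps 44 columns → grid now 131

voxel count = 131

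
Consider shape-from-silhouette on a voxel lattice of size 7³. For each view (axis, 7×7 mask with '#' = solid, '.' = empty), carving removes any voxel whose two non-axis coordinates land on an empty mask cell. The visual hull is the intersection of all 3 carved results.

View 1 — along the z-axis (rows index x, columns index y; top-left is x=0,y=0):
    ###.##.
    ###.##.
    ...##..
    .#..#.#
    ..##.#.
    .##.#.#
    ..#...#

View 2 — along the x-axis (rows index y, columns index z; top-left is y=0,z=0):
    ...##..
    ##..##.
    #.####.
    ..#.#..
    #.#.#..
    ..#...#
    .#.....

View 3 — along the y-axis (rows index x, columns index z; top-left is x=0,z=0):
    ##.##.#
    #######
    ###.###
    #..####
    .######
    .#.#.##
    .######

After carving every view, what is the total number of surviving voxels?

start: 7×7×7 = 343 voxels
[1] z-view keeps 24 columns → grid now 168
[2] x-view keeps 19 columns → grid now 73
[3] y-view keeps 39 columns → grid now 55

55 voxels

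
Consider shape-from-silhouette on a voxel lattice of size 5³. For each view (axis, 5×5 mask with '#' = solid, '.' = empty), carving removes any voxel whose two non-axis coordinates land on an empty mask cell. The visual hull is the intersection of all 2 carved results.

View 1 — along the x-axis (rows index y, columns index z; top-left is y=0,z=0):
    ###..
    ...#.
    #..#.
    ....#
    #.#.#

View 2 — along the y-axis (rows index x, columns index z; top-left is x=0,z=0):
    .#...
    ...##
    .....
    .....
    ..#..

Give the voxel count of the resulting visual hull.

full grid |V| = 125
after view 1 [x-axis, 10 of 25 cells solid] → remaining = 50
after view 2 [y-axis, 4 of 25 cells solid] → remaining = 7

voxel count = 7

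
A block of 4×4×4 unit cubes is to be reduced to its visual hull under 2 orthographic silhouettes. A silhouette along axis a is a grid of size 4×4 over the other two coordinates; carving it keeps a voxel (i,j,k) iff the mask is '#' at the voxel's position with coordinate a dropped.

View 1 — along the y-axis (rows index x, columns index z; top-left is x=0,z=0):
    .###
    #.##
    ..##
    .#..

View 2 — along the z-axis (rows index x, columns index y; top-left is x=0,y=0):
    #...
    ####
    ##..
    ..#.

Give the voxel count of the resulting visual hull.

start: 4×4×4 = 64 voxels
step 1: project along y, AND mask (9/16) → |grid| = 36
step 2: project along z, AND mask (8/16) → |grid| = 20

|visual hull| = 20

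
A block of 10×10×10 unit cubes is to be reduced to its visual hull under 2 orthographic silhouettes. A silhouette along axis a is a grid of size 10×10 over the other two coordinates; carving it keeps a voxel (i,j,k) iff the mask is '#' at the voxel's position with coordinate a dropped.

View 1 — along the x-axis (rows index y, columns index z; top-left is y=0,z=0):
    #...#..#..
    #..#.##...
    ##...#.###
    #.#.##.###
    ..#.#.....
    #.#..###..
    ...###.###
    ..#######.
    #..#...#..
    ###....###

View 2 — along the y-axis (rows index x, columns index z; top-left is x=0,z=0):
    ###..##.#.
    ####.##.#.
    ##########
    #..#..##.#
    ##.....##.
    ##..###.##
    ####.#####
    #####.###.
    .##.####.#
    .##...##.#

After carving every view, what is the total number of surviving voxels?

initial block: 10^3 = 1000
  1. axis=0 (YZ plane), |mask|=49  ⇒  voxels=490
  2. axis=1 (XZ plane), |mask|=68  ⇒  voxels=327

327 voxels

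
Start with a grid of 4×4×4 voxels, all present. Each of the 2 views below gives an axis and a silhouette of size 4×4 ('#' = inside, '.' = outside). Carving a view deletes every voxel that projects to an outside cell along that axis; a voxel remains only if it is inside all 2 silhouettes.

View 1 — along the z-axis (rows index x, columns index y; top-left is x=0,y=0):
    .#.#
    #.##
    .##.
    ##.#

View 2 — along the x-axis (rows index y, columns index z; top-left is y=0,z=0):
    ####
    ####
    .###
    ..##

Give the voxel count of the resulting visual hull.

|visual hull| = 32

initial block: 4^3 = 64
[1] z-view keeps 10 columns → grid now 40
[2] x-view keeps 13 columns → grid now 32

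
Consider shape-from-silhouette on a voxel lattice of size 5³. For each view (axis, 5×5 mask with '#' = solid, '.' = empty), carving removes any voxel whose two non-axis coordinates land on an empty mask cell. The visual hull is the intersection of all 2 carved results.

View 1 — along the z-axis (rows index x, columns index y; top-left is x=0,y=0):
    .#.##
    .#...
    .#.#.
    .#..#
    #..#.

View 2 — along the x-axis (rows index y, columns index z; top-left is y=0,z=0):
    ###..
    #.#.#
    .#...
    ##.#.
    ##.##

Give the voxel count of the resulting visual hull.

|visual hull| = 32

start: 5×5×5 = 125 voxels
[1] z-view keeps 10 columns → grid now 50
[2] x-view keeps 14 columns → grid now 32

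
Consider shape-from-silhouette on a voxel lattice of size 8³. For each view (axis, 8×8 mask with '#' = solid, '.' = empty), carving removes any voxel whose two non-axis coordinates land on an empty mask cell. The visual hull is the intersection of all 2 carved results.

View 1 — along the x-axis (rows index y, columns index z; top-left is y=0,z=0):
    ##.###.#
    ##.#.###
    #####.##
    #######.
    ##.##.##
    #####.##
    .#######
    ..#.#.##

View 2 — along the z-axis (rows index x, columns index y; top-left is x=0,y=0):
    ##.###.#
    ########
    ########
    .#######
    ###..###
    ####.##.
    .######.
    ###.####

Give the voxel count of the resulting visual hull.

initial block: 8^3 = 512
carve view 1 (along x, YZ-mask fill 50/64): 400 voxels remain
carve view 2 (along z, XY-mask fill 54/64): 340 voxels remain

|visual hull| = 340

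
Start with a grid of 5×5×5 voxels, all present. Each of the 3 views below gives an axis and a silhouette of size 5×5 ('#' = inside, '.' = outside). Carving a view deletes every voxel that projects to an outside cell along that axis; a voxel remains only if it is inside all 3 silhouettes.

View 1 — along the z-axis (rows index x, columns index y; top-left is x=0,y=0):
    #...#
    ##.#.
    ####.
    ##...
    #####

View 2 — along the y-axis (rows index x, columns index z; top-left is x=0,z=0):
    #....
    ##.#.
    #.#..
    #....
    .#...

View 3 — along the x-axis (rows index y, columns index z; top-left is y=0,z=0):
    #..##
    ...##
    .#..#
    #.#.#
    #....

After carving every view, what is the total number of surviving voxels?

voxel count = 11

initial block: 5^3 = 125
  1. axis=2 (XY plane), |mask|=16  ⇒  voxels=80
  2. axis=1 (XZ plane), |mask|=8  ⇒  voxels=26
  3. axis=0 (YZ plane), |mask|=11  ⇒  voxels=11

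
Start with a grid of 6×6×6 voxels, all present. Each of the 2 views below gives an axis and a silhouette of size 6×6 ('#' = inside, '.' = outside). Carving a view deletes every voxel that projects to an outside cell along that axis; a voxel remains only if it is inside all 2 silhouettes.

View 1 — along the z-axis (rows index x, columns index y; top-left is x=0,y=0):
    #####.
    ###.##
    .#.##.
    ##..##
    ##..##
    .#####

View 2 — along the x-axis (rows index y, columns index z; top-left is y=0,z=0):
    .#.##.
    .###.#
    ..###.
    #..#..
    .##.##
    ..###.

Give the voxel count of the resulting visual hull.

before carving: 216 voxels (6×6×6)
carve view 1 (along z, XY-mask fill 26/36): 156 voxels remain
carve view 2 (along x, YZ-mask fill 19/36): 87 voxels remain

remaining voxels: 87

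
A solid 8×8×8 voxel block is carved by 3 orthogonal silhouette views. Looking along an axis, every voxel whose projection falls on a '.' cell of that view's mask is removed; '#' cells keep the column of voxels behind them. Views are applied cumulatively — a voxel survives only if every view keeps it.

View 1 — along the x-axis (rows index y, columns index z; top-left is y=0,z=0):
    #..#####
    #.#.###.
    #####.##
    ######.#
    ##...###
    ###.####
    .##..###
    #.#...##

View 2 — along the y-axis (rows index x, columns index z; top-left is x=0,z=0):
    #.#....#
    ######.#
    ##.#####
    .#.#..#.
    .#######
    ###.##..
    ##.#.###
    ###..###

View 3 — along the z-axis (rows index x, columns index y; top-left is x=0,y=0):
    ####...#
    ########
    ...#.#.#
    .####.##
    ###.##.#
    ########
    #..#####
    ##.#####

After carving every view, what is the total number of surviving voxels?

start: 8×8×8 = 512 voxels
step 1: project along x, AND mask (46/64) → |grid| = 368
step 2: project along y, AND mask (44/64) → |grid| = 255
step 3: project along z, AND mask (49/64) → |grid| = 195

voxel count = 195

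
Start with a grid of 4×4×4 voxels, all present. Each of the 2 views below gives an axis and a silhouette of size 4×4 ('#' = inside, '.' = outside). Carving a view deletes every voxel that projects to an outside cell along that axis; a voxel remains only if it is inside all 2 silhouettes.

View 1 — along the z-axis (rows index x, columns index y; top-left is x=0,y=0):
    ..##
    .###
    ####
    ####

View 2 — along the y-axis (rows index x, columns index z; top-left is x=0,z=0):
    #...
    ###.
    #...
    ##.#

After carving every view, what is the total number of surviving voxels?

before carving: 64 voxels (4×4×4)
  1. axis=2 (XY plane), |mask|=13  ⇒  voxels=52
  2. axis=1 (XZ plane), |mask|=8  ⇒  voxels=27

voxel count = 27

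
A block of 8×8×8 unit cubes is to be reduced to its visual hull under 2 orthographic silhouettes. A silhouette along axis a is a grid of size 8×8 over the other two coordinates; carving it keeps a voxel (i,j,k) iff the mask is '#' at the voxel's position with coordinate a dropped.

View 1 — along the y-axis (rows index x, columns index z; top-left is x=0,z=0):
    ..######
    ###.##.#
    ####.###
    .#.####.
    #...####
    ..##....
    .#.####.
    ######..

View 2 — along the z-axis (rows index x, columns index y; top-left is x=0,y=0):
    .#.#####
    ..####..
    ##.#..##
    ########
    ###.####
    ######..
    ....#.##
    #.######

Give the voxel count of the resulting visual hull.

initial block: 8^3 = 512
carve view 1 (along y, XZ-mask fill 42/64): 336 voxels remain
carve view 2 (along z, XY-mask fill 46/64): 239 voxels remain

remaining voxels: 239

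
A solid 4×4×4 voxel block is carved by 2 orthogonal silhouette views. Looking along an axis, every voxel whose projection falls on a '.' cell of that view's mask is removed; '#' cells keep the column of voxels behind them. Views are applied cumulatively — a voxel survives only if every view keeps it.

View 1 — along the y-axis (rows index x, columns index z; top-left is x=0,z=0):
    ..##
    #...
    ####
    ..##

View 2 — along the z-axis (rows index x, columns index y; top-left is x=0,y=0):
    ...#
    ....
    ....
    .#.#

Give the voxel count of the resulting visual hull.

before carving: 64 voxels (4×4×4)
  1. axis=1 (XZ plane), |mask|=9  ⇒  voxels=36
  2. axis=2 (XY plane), |mask|=3  ⇒  voxels=6

|visual hull| = 6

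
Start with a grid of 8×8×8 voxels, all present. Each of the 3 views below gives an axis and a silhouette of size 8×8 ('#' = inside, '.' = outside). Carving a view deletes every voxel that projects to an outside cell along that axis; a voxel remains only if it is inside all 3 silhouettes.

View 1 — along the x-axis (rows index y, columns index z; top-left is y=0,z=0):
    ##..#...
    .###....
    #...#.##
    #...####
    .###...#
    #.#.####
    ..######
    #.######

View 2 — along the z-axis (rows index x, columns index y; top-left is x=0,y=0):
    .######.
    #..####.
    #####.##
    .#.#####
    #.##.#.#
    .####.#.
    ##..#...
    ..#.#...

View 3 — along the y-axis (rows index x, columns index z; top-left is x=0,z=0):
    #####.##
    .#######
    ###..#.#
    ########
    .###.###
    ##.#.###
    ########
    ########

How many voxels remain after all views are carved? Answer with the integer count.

|visual hull| = 145

full grid |V| = 512
step 1: project along x, AND mask (38/64) → |grid| = 304
step 2: project along z, AND mask (39/64) → |grid| = 180
step 3: project along y, AND mask (55/64) → |grid| = 145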